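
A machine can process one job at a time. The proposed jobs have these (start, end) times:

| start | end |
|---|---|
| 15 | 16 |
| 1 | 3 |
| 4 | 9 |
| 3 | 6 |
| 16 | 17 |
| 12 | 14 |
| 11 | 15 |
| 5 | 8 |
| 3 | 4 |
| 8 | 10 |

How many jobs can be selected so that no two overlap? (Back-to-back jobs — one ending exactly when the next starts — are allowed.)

7

Greedy by earliest finish: after sorting by end time, pick each interval compatible with the last pick.
By end time: (1,3), (3,4), (3,6), (5,8), (4,9), (8,10), (12,14), (11,15), (15,16), (16,17).
Pick (1,3); next start ≥ 3 → (3,4); next start ≥ 4 → (5,8); next start ≥ 8 → (8,10); next start ≥ 10 → (12,14); next start ≥ 14 → (15,16); next start ≥ 16 → (16,17).
Selected 7 jobs.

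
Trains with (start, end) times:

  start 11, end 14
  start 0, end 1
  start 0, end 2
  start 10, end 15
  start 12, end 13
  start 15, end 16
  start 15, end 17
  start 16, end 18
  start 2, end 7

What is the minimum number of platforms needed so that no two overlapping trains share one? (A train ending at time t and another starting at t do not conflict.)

3

Count concurrent intervals with a sweep; the peak is the room count.
starts: [0, 0, 2, 10, 11, 12, 15, 15, 16]
ends:   [1, 2, 7, 13, 14, 15, 16, 17, 18]
s0→1 s0→2 e1→1 e2→0 s2→1 e7→0 s10→1 s11→2 s12→3  — peak 3.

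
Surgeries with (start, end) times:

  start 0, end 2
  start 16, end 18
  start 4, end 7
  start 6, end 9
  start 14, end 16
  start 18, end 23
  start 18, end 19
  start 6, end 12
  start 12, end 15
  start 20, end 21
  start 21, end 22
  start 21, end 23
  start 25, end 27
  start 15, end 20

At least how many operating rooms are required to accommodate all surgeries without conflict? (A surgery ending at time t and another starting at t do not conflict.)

Events (time:±→running): 0:+→1 2:-→0 4:+→1 6:+→2 6:+→3 … peak 3.

3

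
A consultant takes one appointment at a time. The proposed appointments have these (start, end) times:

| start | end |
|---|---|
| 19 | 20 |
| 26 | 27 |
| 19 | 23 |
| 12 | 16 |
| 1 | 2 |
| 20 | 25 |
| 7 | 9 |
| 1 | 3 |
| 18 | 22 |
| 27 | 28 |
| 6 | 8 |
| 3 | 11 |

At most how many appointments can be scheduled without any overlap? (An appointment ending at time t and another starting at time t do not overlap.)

By end time: (1,2), (1,3), (6,8), (7,9), (3,11), (12,16), (19,20), (18,22), (19,23), (20,25), (26,27), (27,28).
Pick (1,2); next start ≥ 2 → (6,8); next start ≥ 8 → (12,16); next start ≥ 16 → (19,20); next start ≥ 20 → (20,25); next start ≥ 25 → (26,27); next start ≥ 27 → (27,28).
Selected 7 appointments.

7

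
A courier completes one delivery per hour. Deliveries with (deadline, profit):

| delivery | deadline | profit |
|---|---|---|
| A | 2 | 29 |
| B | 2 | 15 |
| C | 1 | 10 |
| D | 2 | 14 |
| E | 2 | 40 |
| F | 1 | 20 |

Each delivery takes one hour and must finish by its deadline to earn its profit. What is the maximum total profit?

Take jobs in profit order; each goes to the latest open slot no later than its deadline.
By profit: E(d2,40), A(d2,29), F(d1,20), B(d2,15), D(d2,14), C(d1,10)
E→slot 2; A→slot 1; F skipped; B skipped; D skipped; C skipped.
Profit = 29 + 40 = 69

69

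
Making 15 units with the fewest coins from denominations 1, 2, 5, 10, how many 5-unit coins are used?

1

15 = 1×10 + 1×5
Count of 5: 1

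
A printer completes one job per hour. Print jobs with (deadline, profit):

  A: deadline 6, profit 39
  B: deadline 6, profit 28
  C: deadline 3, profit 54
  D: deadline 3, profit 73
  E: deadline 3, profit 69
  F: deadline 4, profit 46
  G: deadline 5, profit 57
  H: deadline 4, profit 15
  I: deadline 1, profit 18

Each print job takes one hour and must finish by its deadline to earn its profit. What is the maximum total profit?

Sort by profit descending; place each in the latest free slot ≤ its deadline.
By profit: D(d3,73), E(d3,69), G(d5,57), C(d3,54), F(d4,46), A(d6,39), B(d6,28), I(d1,18), H(d4,15)
D→slot 3; E→slot 2; G→slot 5; C→slot 1; F→slot 4; A→slot 6; B skipped; I skipped; H skipped.
Profit = 54 + 69 + 73 + 46 + 57 + 39 = 338

338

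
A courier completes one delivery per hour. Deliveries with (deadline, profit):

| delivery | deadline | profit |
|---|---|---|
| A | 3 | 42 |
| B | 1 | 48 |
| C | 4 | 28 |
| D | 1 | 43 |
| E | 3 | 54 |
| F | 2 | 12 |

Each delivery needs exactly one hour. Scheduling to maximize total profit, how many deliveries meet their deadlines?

4

Take jobs in profit order; each goes to the latest open slot no later than its deadline.
By profit: E(d3,54), B(d1,48), D(d1,43), A(d3,42), C(d4,28), F(d2,12)
E→slot 3; B→slot 1; D skipped; A→slot 2; C→slot 4; F skipped.
4 of 6 scheduled.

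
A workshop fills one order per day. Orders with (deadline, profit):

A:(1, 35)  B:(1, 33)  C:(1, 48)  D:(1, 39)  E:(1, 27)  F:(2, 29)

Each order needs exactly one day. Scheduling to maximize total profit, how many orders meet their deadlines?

2

Take jobs in profit order; each goes to the latest open slot no later than its deadline.
By profit: C(d1,48), D(d1,39), A(d1,35), B(d1,33), F(d2,29), E(d1,27)
C→slot 1; D skipped; A skipped; B skipped; F→slot 2; E skipped.
2 of 6 scheduled.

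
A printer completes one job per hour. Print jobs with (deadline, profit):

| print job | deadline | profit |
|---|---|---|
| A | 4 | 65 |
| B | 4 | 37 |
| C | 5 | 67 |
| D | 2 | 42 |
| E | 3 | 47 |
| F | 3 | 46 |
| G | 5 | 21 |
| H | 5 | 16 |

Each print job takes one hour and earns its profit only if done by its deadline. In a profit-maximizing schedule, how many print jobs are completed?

5

Profit order: C=67 A=65 E=47 F=46 D=42 B=37 G=21 H=16
Assign: C→slot 5, A→slot 4, E→slot 3, F→slot 2, D→slot 1, B skipped, G skipped, H skipped.
Slots: [1:D] [2:F] [3:E] [4:A] [5:C]
5 of 8 scheduled.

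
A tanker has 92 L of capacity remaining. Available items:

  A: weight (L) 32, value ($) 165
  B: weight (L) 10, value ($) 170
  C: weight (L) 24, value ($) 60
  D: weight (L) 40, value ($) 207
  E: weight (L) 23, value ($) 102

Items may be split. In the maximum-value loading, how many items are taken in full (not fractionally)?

3

Ratios (sorted): B 17.00, D 5.17, A 5.16, E 4.43, C 2.50
take B (10 @ 170); take D (40 @ 207); take A (32 @ 165); take 10/23 of E → 44.35. Capacity used 92/92.
3 item(s) taken whole; one partial (take 10/23 of E).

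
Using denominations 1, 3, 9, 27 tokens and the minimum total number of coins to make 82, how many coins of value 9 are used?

0

82 = 3×27 + 1×1
Count of 9: 0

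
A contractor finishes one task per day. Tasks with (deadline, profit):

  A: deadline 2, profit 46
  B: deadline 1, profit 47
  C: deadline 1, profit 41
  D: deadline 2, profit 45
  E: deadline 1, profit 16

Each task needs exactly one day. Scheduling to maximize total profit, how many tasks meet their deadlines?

Sort by profit descending; place each in the latest free slot ≤ its deadline.
By profit: B(d1,47), A(d2,46), D(d2,45), C(d1,41), E(d1,16)
B→slot 1; A→slot 2; D skipped; C skipped; E skipped.
2 of 5 scheduled.

2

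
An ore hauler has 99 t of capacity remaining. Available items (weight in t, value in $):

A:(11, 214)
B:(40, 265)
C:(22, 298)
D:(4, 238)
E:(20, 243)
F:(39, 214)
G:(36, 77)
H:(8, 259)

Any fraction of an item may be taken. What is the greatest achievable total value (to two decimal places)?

1477.25

Ratios (sorted): D 59.50, H 32.38, A 19.45, C 13.55, E 12.15, B 6.62, F 5.49, G 2.14
take D (4 @ 238); take H (8 @ 259); take A (11 @ 214); take C (22 @ 298); take E (20 @ 243); take 34/40 of B → 225.25. Capacity used 99/99.
Total value = 1477.25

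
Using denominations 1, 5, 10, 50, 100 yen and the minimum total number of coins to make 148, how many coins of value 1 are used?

Use the largest denomination that fits, subtract, and repeat.
148 − 1×100→48 − 4×10→8 − 1×5→3 − 3×1→0
Count of 1: 3

3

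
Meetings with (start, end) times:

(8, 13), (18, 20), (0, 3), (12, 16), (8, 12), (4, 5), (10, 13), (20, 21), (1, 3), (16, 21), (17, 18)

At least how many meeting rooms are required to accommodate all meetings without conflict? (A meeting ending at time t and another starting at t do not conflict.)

3

The answer is the maximum number of intervals overlapping at any instant.
Events (time:±→running): 0:+→1 1:+→2 3:-→1 3:-→0 4:+→1 5:-→0 8:+→1 8:+→2 10:+→3 … peak 3.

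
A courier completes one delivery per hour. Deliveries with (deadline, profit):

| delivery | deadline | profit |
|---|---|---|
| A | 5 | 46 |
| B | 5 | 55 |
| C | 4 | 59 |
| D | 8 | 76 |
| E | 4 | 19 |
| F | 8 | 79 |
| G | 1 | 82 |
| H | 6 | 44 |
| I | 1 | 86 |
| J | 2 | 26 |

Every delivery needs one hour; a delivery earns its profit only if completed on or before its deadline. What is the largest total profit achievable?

Sort by profit descending; place each in the latest free slot ≤ its deadline.
By profit: I(d1,86), G(d1,82), F(d8,79), D(d8,76), C(d4,59), B(d5,55), A(d5,46), H(d6,44), J(d2,26), E(d4,19)
I→slot 1; G skipped; F→slot 8; D→slot 7; C→slot 4; B→slot 5; A→slot 3; H→slot 6; J→slot 2; E skipped.
Profit = 86 + 26 + 46 + 59 + 55 + 44 + 76 + 79 = 471

471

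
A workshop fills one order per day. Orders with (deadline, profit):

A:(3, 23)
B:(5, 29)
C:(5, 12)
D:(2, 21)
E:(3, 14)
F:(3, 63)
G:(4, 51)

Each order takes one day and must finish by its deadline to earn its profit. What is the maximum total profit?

Sort by profit descending; place each in the latest free slot ≤ its deadline.
By profit: F(d3,63), G(d4,51), B(d5,29), A(d3,23), D(d2,21), E(d3,14), C(d5,12)
F→slot 3; G→slot 4; B→slot 5; A→slot 2; D→slot 1; E skipped; C skipped.
Profit = 21 + 23 + 63 + 51 + 29 = 187

187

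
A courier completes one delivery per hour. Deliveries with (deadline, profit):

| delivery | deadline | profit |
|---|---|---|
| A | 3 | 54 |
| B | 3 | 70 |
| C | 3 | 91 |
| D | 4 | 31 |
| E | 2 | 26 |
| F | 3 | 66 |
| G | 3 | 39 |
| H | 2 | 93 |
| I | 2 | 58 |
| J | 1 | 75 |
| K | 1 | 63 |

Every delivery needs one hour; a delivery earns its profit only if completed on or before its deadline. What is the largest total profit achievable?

By profit: H(d2,93), C(d3,91), J(d1,75), B(d3,70), F(d3,66), K(d1,63), I(d2,58), A(d3,54), G(d3,39), D(d4,31), E(d2,26)
H→slot 2; C→slot 3; J→slot 1; B skipped; F skipped; K skipped; I skipped; A skipped; G skipped; D→slot 4; E skipped.
Profit = 75 + 93 + 91 + 31 = 290

290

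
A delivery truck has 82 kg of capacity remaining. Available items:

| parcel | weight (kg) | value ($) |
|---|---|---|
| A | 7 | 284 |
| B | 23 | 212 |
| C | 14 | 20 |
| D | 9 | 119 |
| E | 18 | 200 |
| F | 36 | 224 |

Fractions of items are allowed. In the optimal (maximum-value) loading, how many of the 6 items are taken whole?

4

Greedy by value/weight ratio, highest first.
Ratios (sorted): A 40.57, D 13.22, E 11.11, B 9.22, F 6.22, C 1.43
take A (7 @ 284); take D (9 @ 119); take E (18 @ 200); take B (23 @ 212); take 25/36 of F → 155.56. Capacity used 82/82.
4 item(s) taken whole; one partial (take 25/36 of F).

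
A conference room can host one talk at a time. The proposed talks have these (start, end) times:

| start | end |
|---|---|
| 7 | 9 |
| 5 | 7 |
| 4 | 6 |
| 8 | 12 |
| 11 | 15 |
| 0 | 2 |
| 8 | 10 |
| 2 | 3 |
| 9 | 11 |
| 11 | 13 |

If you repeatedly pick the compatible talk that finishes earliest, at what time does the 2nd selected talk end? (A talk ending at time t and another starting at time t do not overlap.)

Sort by end time and greedily take each interval whose start is ≥ the last chosen end.
By end time: (0,2), (2,3), (4,6), (5,7), (7,9), (8,10), (9,11), (8,12), (11,13), (11,15).
Pick (0,2); next start ≥ 2 → (2,3); next start ≥ 3 → (4,6); next start ≥ 6 → (7,9); next start ≥ 9 → (9,11); next start ≥ 11 → (11,13).
Selected: (0,2) (2,3) (4,6) (7,9) (9,11) (11,13)

3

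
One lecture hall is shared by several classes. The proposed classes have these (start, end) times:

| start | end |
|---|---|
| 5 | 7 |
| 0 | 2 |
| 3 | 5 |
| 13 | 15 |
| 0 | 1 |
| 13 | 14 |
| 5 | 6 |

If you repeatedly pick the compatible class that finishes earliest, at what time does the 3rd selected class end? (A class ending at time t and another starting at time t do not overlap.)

6

Order by finish time; keep every interval that doesn't clash with the previous kept one.
By end time: (0,1), (0,2), (3,5), (5,6), (5,7), (13,14), (13,15).
Pick (0,1); next start ≥ 1 → (3,5); next start ≥ 5 → (5,6); next start ≥ 6 → (13,14).
Selected: (0,1) (3,5) (5,6) (13,14)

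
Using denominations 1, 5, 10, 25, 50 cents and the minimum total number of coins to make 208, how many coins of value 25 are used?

208 − 4×50→8 − 1×5→3 − 3×1→0
Count of 25: 0

0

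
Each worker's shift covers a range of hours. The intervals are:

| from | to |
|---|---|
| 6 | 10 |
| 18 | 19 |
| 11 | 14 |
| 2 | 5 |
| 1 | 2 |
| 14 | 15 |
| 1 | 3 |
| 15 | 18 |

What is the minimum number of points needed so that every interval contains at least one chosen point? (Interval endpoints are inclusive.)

Process intervals by earliest right end; each time one isn't hit yet, stab at its right endpoint.
By right end: [1,2]  [1,3]  [2,5]  [6,10]  [11,14]  [14,15]  [15,18]  [18,19]
[1,2] uncovered → point at 2; [6,10] uncovered → point at 10; [11,14] uncovered → point at 14; [15,18] uncovered → point at 18.
Points: 2, 10, 14, 18 (4 total).

4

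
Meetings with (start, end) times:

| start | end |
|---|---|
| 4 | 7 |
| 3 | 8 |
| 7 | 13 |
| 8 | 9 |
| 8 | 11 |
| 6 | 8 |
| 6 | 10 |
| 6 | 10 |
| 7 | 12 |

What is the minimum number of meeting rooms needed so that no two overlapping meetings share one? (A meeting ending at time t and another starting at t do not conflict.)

6

The answer is the maximum number of intervals overlapping at any instant.
starts: [3, 4, 6, 6, 6, 7, 7, 8, 8]
ends:   [7, 8, 8, 9, 10, 10, 11, 12, 13]
s3→1 s4→2 s6→3 s6→4 s6→5 e7→4 s7→5 s7→6  — peak 6.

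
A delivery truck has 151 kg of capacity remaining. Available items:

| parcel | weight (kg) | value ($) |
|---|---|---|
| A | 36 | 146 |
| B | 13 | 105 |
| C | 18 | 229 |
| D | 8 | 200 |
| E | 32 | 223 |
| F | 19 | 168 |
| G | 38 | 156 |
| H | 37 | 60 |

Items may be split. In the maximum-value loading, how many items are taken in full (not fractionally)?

Order: D (200/8=25.00) > C (229/18=12.72) > F (168/19=8.84) > B (105/13=8.08) > E (223/32=6.97) > G (156/38=4.11) > A (146/36=4.06) > H (60/37=1.62)
Fill: take D (8 @ 200) → take C (18 @ 229) → take F (19 @ 168) → take B (13 @ 105) → take E (32 @ 223) → take G (38 @ 156) → take 23/36 of A → 93.28; 151/151 used.
6 item(s) taken whole; one partial (take 23/36 of A).

6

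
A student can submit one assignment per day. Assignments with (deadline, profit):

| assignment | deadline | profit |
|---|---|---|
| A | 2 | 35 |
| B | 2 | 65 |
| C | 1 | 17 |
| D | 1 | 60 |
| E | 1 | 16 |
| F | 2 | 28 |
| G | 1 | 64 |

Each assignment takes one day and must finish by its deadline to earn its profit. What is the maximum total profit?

Sort by profit descending; place each in the latest free slot ≤ its deadline.
Profit order: B=65 G=64 D=60 A=35 F=28 C=17 E=16
Assign: B→slot 2, G→slot 1, D skipped, A skipped, F skipped, C skipped, E skipped.
Slots: [1:G] [2:B]
Profit = 64 + 65 = 129

129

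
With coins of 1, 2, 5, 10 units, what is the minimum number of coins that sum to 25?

3

Use the largest denomination that fits, subtract, and repeat.
25 − 2×10→5 − 1×5→0
Total coins = 2 + 1 = 3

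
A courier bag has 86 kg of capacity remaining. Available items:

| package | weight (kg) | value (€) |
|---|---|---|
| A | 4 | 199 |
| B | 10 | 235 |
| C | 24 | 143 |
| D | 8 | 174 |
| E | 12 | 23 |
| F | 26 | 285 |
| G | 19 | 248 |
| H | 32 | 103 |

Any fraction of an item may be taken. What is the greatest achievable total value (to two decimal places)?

Order: A (199/4=49.75) > B (235/10=23.50) > D (174/8=21.75) > G (248/19=13.05) > F (285/26=10.96) > C (143/24=5.96) > H (103/32=3.22) > E (23/12=1.92)
Fill: take A (4 @ 199) → take B (10 @ 235) → take D (8 @ 174) → take G (19 @ 248) → take F (26 @ 285) → take 19/24 of C → 113.21; 86/86 used.
Total value = 1254.21

1254.21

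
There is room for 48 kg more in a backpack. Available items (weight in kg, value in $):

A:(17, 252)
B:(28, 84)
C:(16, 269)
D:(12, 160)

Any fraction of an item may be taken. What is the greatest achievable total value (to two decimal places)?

690.00

Sort by value per unit weight and fill in that order.
Order: C (269/16=16.81) > A (252/17=14.82) > D (160/12=13.33) > B (84/28=3.00)
Fill: take C (16 @ 269) → take A (17 @ 252) → take D (12 @ 160) → take 3/28 of B → 9.00; 48/48 used.
Total value = 690.00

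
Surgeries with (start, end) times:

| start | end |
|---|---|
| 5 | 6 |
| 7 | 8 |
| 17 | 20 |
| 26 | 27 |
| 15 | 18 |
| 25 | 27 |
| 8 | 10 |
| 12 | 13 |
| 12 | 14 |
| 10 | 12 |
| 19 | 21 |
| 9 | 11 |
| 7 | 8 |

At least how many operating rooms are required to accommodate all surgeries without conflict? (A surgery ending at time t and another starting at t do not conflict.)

2

starts: [5, 7, 7, 8, 9, 10, 12, 12, 15, 17, 19, 25, 26]
ends:   [6, 8, 8, 10, 11, 12, 13, 14, 18, 20, 21, 27, 27]
s5→1 e6→0 s7→1 s7→2  — peak 2.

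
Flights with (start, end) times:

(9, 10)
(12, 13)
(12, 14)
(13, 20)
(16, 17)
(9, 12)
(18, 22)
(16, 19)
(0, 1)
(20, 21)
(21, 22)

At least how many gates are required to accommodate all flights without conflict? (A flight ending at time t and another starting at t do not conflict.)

3

Events (time:±→running): 0:+→1 1:-→0 9:+→1 9:+→2 10:-→1 12:-→0 12:+→1 12:+→2 13:-→1 13:+→2 14:-→1 16:+→2 16:+→3 … peak 3.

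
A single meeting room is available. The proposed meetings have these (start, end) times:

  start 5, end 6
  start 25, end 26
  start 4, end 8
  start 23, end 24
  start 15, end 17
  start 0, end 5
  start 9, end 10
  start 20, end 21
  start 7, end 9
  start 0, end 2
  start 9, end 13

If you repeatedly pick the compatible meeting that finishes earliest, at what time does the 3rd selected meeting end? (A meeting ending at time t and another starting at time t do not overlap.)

Sorted by end: (0,2)  (0,5)  (5,6)  (4,8)  (7,9)  (9,10)  (9,13)  (15,17)  (20,21)  (23,24)  (25,26)
take (0,2); take (5,6); skip (4,8); take (7,9); take (9,10); take (15,17); take (20,21); take (23,24); take (25,26).
Selected: (0,2) (5,6) (7,9) (9,10) (15,17) (20,21) (23,24) (25,26)

9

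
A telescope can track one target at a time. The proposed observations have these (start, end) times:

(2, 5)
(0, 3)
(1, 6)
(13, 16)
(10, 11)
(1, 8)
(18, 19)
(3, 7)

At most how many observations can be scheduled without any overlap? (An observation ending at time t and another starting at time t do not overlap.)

By end time: (0,3), (2,5), (1,6), (3,7), (1,8), (10,11), (13,16), (18,19).
Pick (0,3); next start ≥ 3 → (3,7); next start ≥ 7 → (10,11); next start ≥ 11 → (13,16); next start ≥ 16 → (18,19).
Selected 5 observations.

5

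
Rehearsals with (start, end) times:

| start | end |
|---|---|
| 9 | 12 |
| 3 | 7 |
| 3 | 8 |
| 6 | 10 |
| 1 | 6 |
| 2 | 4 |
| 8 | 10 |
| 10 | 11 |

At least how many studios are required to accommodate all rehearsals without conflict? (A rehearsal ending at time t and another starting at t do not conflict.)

4

Count concurrent intervals with a sweep; the peak is the room count.
starts: [1, 2, 3, 3, 6, 8, 9, 10]
ends:   [4, 6, 7, 8, 10, 10, 11, 12]
s1→1 s2→2 s3→3 s3→4  — peak 4.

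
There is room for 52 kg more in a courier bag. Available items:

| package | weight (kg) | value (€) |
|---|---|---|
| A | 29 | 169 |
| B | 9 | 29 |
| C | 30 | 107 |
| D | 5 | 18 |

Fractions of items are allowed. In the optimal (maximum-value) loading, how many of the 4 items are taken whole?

Ratios (sorted): A 5.83, D 3.60, C 3.57, B 3.22
take A (29 @ 169); take D (5 @ 18); take 18/30 of C → 64.20. Capacity used 52/52.
2 item(s) taken whole; one partial (take 18/30 of C).

2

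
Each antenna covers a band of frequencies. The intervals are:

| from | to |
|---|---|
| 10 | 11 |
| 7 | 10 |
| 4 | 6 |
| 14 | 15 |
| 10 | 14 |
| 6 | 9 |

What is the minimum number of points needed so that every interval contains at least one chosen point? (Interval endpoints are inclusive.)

3

By right end: [4,6]  [6,9]  [7,10]  [10,11]  [10,14]  [14,15]
[4,6] uncovered → point at 6; [7,10] uncovered → point at 10; [14,15] uncovered → point at 15.
Points: 6, 10, 15 (3 total).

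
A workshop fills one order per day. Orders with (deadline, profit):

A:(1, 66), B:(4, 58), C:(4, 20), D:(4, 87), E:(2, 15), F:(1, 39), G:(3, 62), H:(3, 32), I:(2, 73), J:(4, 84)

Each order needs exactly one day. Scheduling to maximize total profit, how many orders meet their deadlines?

Sort by profit descending; place each in the latest free slot ≤ its deadline.
By profit: D(d4,87), J(d4,84), I(d2,73), A(d1,66), G(d3,62), B(d4,58), F(d1,39), H(d3,32), C(d4,20), E(d2,15)
D→slot 4; J→slot 3; I→slot 2; A→slot 1; G skipped; B skipped; F skipped; H skipped; C skipped; E skipped.
4 of 10 scheduled.

4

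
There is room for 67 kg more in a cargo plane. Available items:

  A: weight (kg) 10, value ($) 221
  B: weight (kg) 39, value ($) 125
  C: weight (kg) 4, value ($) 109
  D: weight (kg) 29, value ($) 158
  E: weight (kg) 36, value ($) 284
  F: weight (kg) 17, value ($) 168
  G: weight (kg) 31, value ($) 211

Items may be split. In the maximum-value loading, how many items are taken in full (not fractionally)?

Sort by value per unit weight and fill in that order.
Ratios (sorted): C 27.25, A 22.10, F 9.88, E 7.89, G 6.81, D 5.45, B 3.21
take C (4 @ 109); take A (10 @ 221); take F (17 @ 168); take E (36 @ 284). Capacity used 67/67.
4 item(s) taken whole.

4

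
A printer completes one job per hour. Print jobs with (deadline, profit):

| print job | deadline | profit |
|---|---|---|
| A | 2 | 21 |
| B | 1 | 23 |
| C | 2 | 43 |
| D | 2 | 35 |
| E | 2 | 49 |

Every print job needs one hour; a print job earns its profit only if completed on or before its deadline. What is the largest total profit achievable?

92

Take jobs in profit order; each goes to the latest open slot no later than its deadline.
By profit: E(d2,49), C(d2,43), D(d2,35), B(d1,23), A(d2,21)
E→slot 2; C→slot 1; D skipped; B skipped; A skipped.
Profit = 43 + 49 = 92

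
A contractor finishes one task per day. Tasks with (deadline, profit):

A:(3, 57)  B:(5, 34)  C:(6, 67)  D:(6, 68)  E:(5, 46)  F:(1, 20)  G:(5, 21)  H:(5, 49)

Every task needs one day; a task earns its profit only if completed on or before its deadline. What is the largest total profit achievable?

Take jobs in profit order; each goes to the latest open slot no later than its deadline.
Profit order: D=68 C=67 A=57 H=49 E=46 B=34 G=21 F=20
Assign: D→slot 6, C→slot 5, A→slot 3, H→slot 4, E→slot 2, B→slot 1, G skipped, F skipped.
Slots: [1:B] [2:E] [3:A] [4:H] [5:C] [6:D]
Profit = 34 + 46 + 57 + 49 + 67 + 68 = 321

321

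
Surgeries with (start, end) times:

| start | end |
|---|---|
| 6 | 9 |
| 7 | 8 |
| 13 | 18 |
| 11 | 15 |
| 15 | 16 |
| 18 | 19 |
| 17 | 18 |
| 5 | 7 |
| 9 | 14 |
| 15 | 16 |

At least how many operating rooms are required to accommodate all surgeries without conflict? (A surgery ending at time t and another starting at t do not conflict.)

Events (time:±→running): 5:+→1 6:+→2 7:-→1 7:+→2 8:-→1 9:-→0 9:+→1 11:+→2 13:+→3 … peak 3.

3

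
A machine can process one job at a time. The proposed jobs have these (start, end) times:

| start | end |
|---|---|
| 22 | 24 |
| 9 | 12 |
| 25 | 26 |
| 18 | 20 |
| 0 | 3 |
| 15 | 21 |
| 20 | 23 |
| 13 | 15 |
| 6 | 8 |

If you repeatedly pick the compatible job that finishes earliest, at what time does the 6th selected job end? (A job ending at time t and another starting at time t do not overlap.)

By end time: (0,3), (6,8), (9,12), (13,15), (18,20), (15,21), (20,23), (22,24), (25,26).
Pick (0,3); next start ≥ 3 → (6,8); next start ≥ 8 → (9,12); next start ≥ 12 → (13,15); next start ≥ 15 → (18,20); next start ≥ 20 → (20,23); next start ≥ 23 → (25,26).
Selected: (0,3) (6,8) (9,12) (13,15) (18,20) (20,23) (25,26)

23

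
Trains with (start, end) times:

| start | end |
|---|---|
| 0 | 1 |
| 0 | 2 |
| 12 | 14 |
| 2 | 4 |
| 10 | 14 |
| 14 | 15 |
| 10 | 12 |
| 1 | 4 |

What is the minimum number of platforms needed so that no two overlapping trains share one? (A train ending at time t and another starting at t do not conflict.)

Events (time:±→running): 0:+→1 0:+→2 … peak 2.

2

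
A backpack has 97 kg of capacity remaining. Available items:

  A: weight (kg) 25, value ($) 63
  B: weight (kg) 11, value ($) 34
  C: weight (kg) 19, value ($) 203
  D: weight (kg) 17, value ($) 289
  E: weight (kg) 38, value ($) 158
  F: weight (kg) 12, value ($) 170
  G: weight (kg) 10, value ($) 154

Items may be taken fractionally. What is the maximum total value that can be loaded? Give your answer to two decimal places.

Greedy by value/weight ratio, highest first.
Order: D (289/17=17.00) > G (154/10=15.40) > F (170/12=14.17) > C (203/19=10.68) > E (158/38=4.16) > B (34/11=3.09) > A (63/25=2.52)
Fill: take D (17 @ 289) → take G (10 @ 154) → take F (12 @ 170) → take C (19 @ 203) → take E (38 @ 158) → take 1/11 of B → 3.09; 97/97 used.
Total value = 977.09

977.09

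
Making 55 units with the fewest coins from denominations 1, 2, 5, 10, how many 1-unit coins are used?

0

Greedy: take as many of the largest coin as possible, then repeat with the remainder.
55 − 5×10→5 − 1×5→0
Count of 1: 0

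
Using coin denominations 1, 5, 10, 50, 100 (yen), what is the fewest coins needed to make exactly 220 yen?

220 − 2×100→20 − 2×10→0
Total coins = 2 + 2 = 4

4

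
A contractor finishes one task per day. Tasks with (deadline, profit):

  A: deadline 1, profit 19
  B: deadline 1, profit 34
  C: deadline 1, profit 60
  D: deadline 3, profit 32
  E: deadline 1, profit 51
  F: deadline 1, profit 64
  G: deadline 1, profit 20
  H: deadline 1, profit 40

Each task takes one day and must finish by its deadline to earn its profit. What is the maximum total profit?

96

Take jobs in profit order; each goes to the latest open slot no later than its deadline.
By profit: F(d1,64), C(d1,60), E(d1,51), H(d1,40), B(d1,34), D(d3,32), G(d1,20), A(d1,19)
F→slot 1; C skipped; E skipped; H skipped; B skipped; D→slot 3; G skipped; A skipped.
Profit = 64 + 32 = 96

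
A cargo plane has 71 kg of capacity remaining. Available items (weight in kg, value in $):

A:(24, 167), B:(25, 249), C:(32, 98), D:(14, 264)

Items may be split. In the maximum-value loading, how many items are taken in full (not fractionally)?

Order: D (264/14=18.86) > B (249/25=9.96) > A (167/24=6.96) > C (98/32=3.06)
Fill: take D (14 @ 264) → take B (25 @ 249) → take A (24 @ 167) → take 8/32 of C → 24.50; 71/71 used.
3 item(s) taken whole; one partial (take 8/32 of C).

3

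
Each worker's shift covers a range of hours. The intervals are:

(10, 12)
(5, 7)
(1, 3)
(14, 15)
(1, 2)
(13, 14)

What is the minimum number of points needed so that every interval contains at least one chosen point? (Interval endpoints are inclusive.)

4

Sorted: [1,2] [1,3] [5,7] [10,12] [13,14] [14,15]
{[1,2],[1,3]} hit by 2; {[5,7]} hit by 7; {[10,12]} hit by 12; {[13,14],[14,15]} hit by 14.
Points: 2, 7, 12, 14 (4 total).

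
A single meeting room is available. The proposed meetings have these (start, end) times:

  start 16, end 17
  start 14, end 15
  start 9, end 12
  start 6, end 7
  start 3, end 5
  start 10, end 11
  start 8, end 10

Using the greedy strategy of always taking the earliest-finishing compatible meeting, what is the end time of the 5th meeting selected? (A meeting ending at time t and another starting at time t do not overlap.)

15

By end time: (3,5), (6,7), (8,10), (10,11), (9,12), (14,15), (16,17).
Pick (3,5); next start ≥ 5 → (6,7); next start ≥ 7 → (8,10); next start ≥ 10 → (10,11); next start ≥ 11 → (14,15); next start ≥ 15 → (16,17).
Selected: (3,5) (6,7) (8,10) (10,11) (14,15) (16,17)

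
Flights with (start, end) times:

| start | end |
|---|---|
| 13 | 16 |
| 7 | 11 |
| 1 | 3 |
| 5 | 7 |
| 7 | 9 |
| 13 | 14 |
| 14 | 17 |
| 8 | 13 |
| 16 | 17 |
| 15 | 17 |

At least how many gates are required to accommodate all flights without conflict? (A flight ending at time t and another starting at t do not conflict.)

starts: [1, 5, 7, 7, 8, 13, 13, 14, 15, 16]
ends:   [3, 7, 9, 11, 13, 14, 16, 17, 17, 17]
s1→1 e3→0 s5→1 e7→0 s7→1 s7→2 s8→3  — peak 3.

3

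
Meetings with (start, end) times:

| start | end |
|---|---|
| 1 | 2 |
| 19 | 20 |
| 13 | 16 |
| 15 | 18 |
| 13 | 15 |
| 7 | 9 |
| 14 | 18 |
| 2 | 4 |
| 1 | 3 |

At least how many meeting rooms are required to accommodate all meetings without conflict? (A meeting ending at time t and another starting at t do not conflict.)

The answer is the maximum number of intervals overlapping at any instant.
starts: [1, 1, 2, 7, 13, 13, 14, 15, 19]
ends:   [2, 3, 4, 9, 15, 16, 18, 18, 20]
s1→1 s1→2 e2→1 s2→2 e3→1 e4→0 s7→1 e9→0 s13→1 s13→2 s14→3  — peak 3.

3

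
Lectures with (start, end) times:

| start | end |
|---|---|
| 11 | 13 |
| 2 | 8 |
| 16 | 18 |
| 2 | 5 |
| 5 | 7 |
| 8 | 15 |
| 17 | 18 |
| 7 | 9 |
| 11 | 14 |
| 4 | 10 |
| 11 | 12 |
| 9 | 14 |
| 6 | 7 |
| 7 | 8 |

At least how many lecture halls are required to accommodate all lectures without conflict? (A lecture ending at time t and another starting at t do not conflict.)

The answer is the maximum number of intervals overlapping at any instant.
Events (time:±→running): 2:+→1 2:+→2 4:+→3 5:-→2 5:+→3 6:+→4 7:-→3 7:-→2 7:+→3 7:+→4 8:-→3 8:-→2 8:+→3 9:-→2 9:+→3 10:-→2 11:+→3 11:+→4 11:+→5 … peak 5.

5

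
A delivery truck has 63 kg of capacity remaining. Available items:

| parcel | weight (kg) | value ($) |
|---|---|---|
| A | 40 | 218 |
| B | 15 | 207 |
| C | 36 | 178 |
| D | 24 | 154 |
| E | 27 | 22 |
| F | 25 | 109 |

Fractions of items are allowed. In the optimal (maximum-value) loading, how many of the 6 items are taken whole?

2

Sort by value per unit weight and fill in that order.
Ratios (sorted): B 13.80, D 6.42, A 5.45, C 4.94, F 4.36, E 0.81
take B (15 @ 207); take D (24 @ 154); take 24/40 of A → 130.80. Capacity used 63/63.
2 item(s) taken whole; one partial (take 24/40 of A).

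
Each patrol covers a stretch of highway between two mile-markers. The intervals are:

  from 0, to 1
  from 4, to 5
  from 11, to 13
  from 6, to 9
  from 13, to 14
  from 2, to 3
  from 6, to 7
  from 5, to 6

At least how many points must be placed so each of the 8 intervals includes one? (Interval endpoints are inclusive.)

5

By right end: [0,1]  [2,3]  [4,5]  [5,6]  [6,7]  [6,9]  [11,13]  [13,14]
[0,1] uncovered → point at 1; [2,3] uncovered → point at 3; [4,5] uncovered → point at 5; [6,7] uncovered → point at 7; [11,13] uncovered → point at 13.
Points: 1, 3, 5, 7, 13 (5 total).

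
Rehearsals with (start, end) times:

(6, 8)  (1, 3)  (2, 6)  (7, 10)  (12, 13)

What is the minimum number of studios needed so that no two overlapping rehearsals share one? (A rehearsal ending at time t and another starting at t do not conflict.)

2

The answer is the maximum number of intervals overlapping at any instant.
starts: [1, 2, 6, 7, 12]
ends:   [3, 6, 8, 10, 13]
s1→1 s2→2  — peak 2.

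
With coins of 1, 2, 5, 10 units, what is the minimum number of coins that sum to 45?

5

Greedy: take as many of the largest coin as possible, then repeat with the remainder.
45 − 4×10→5 − 1×5→0
Total coins = 4 + 1 = 5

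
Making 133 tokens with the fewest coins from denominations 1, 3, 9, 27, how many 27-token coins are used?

4

133 − 4×27→25 − 2×9→7 − 2×3→1 − 1×1→0
Count of 27: 4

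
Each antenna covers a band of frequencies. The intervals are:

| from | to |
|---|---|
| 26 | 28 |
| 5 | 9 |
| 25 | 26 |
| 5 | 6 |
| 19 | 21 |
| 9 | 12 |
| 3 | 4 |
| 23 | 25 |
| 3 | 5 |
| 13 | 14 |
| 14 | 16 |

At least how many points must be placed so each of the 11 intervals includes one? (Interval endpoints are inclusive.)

7

Process intervals by earliest right end; each time one isn't hit yet, stab at its right endpoint.
Sorted: [3,4] [3,5] [5,6] [5,9] [9,12] [13,14] [14,16] [19,21] [23,25] [25,26] [26,28]
{[3,4],[3,5]} hit by 4; {[5,6],[5,9]} hit by 6; {[9,12]} hit by 12; {[13,14],[14,16]} hit by 14; {[19,21]} hit by 21; {[23,25],[25,26]} hit by 25; {[26,28]} hit by 28.
Points: 4, 6, 12, 14, 21, 25, 28 (7 total).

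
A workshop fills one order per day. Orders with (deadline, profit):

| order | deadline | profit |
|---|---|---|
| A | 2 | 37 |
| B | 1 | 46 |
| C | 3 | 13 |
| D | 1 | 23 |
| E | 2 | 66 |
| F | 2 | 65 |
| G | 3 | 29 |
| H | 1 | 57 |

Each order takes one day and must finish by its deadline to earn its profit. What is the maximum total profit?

Sort by profit descending; place each in the latest free slot ≤ its deadline.
By profit: E(d2,66), F(d2,65), H(d1,57), B(d1,46), A(d2,37), G(d3,29), D(d1,23), C(d3,13)
E→slot 2; F→slot 1; H skipped; B skipped; A skipped; G→slot 3; D skipped; C skipped.
Profit = 65 + 66 + 29 = 160

160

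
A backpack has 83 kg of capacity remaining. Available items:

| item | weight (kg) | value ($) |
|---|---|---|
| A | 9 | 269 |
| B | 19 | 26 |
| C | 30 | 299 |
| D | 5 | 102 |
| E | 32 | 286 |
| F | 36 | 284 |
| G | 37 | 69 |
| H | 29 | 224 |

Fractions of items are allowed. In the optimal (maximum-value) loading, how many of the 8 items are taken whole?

Greedy by value/weight ratio, highest first.
Order: A (269/9=29.89) > D (102/5=20.40) > C (299/30=9.97) > E (286/32=8.94) > F (284/36=7.89) > H (224/29=7.72) > G (69/37=1.86) > B (26/19=1.37)
Fill: take A (9 @ 269) → take D (5 @ 102) → take C (30 @ 299) → take E (32 @ 286) → take 7/36 of F → 55.22; 83/83 used.
4 item(s) taken whole; one partial (take 7/36 of F).

4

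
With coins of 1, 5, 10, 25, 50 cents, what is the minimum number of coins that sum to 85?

Greedy: take as many of the largest coin as possible, then repeat with the remainder.
85 = 1×50 + 1×25 + 1×10
Total coins = 1 + 1 + 1 = 3

3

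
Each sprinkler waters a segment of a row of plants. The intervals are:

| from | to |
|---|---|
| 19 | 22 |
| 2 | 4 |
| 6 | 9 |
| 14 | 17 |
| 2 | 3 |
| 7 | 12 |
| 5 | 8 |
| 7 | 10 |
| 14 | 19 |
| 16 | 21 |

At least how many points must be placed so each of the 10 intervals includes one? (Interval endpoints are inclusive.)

Sorted: [2,3] [2,4] [5,8] [6,9] [7,10] [7,12] [14,17] [14,19] [16,21] [19,22]
{[2,3],[2,4]} hit by 3; {[5,8],[6,9],[7,10],[7,12]} hit by 8; {[14,17],[14,19],[16,21]} hit by 17; {[19,22]} hit by 22.
Points: 3, 8, 17, 22 (4 total).

4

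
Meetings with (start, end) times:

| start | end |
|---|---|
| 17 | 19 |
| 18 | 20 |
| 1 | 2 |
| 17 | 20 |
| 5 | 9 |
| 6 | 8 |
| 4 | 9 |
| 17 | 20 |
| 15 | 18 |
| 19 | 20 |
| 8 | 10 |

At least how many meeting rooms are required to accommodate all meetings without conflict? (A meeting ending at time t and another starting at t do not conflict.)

The answer is the maximum number of intervals overlapping at any instant.
Events (time:±→running): 1:+→1 2:-→0 4:+→1 5:+→2 6:+→3 8:-→2 8:+→3 9:-→2 9:-→1 10:-→0 15:+→1 17:+→2 17:+→3 17:+→4 … peak 4.

4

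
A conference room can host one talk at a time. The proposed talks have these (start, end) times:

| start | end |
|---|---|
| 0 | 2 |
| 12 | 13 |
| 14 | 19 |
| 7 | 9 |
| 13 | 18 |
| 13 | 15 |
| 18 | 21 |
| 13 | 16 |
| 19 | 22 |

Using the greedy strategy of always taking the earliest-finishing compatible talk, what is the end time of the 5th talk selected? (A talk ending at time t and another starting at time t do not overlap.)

Order by finish time; keep every interval that doesn't clash with the previous kept one.
Sorted by end: (0,2)  (7,9)  (12,13)  (13,15)  (13,16)  (13,18)  (14,19)  (18,21)  (19,22)
take (0,2); take (7,9); take (12,13); take (13,15); take (18,21).
Selected: (0,2) (7,9) (12,13) (13,15) (18,21)

21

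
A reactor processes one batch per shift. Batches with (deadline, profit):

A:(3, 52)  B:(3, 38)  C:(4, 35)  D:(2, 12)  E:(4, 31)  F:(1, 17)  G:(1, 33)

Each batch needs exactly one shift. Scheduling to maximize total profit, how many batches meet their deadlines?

Take jobs in profit order; each goes to the latest open slot no later than its deadline.
By profit: A(d3,52), B(d3,38), C(d4,35), G(d1,33), E(d4,31), F(d1,17), D(d2,12)
A→slot 3; B→slot 2; C→slot 4; G→slot 1; E skipped; F skipped; D skipped.
4 of 7 scheduled.

4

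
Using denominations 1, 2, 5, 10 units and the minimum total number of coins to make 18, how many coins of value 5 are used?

Use the largest denomination that fits, subtract, and repeat.
18 = 1×10 + 1×5 + 1×2 + 1×1
Count of 5: 1

1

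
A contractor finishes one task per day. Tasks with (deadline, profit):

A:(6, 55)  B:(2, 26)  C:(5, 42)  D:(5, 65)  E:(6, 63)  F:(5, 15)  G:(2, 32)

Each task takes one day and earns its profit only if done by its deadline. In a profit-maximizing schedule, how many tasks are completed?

Sort by profit descending; place each in the latest free slot ≤ its deadline.
Profit order: D=65 E=63 A=55 C=42 G=32 B=26 F=15
Assign: D→slot 5, E→slot 6, A→slot 4, C→slot 3, G→slot 2, B→slot 1, F skipped.
Slots: [1:B] [2:G] [3:C] [4:A] [5:D] [6:E]
6 of 7 scheduled.

6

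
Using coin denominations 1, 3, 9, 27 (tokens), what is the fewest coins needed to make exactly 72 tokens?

72 − 2×27→18 − 2×9→0
Total coins = 2 + 2 = 4

4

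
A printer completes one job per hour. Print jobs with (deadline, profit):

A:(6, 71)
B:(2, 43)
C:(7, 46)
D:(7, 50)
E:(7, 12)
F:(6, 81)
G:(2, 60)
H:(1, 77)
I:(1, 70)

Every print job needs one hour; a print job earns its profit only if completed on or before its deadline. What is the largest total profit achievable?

397

Take jobs in profit order; each goes to the latest open slot no later than its deadline.
By profit: F(d6,81), H(d1,77), A(d6,71), I(d1,70), G(d2,60), D(d7,50), C(d7,46), B(d2,43), E(d7,12)
F→slot 6; H→slot 1; A→slot 5; I skipped; G→slot 2; D→slot 7; C→slot 4; B skipped; E→slot 3.
Profit = 77 + 60 + 12 + 46 + 71 + 81 + 50 = 397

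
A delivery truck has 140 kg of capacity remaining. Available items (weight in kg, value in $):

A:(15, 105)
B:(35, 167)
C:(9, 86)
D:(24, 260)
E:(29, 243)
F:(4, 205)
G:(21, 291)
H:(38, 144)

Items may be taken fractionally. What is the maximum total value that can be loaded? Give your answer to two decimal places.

Sort by value per unit weight and fill in that order.
Order: F (205/4=51.25) > G (291/21=13.86) > D (260/24=10.83) > C (86/9=9.56) > E (243/29=8.38) > A (105/15=7.00) > B (167/35=4.77) > H (144/38=3.79)
Fill: take F (4 @ 205) → take G (21 @ 291) → take D (24 @ 260) → take C (9 @ 86) → take E (29 @ 243) → take A (15 @ 105) → take B (35 @ 167) → take 3/38 of H → 11.37; 140/140 used.
Total value = 1368.37

1368.37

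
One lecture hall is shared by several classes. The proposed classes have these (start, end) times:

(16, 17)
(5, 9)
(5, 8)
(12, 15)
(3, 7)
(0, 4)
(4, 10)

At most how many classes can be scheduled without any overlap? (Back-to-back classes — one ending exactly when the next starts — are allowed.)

Greedy by earliest finish: after sorting by end time, pick each interval compatible with the last pick.
By end time: (0,4), (3,7), (5,8), (5,9), (4,10), (12,15), (16,17).
Pick (0,4); next start ≥ 4 → (5,8); next start ≥ 8 → (12,15); next start ≥ 15 → (16,17).
Selected 4 classes.

4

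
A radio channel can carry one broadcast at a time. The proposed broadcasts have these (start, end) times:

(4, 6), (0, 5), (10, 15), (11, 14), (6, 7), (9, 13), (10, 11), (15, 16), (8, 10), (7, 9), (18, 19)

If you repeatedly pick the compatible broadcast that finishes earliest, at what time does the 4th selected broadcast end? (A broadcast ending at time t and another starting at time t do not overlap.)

11

Order by finish time; keep every interval that doesn't clash with the previous kept one.
By end time: (0,5), (4,6), (6,7), (7,9), (8,10), (10,11), (9,13), (11,14), (10,15), (15,16), (18,19).
Pick (0,5); next start ≥ 5 → (6,7); next start ≥ 7 → (7,9); next start ≥ 9 → (10,11); next start ≥ 11 → (11,14); next start ≥ 14 → (15,16); next start ≥ 16 → (18,19).
Selected: (0,5) (6,7) (7,9) (10,11) (11,14) (15,16) (18,19)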